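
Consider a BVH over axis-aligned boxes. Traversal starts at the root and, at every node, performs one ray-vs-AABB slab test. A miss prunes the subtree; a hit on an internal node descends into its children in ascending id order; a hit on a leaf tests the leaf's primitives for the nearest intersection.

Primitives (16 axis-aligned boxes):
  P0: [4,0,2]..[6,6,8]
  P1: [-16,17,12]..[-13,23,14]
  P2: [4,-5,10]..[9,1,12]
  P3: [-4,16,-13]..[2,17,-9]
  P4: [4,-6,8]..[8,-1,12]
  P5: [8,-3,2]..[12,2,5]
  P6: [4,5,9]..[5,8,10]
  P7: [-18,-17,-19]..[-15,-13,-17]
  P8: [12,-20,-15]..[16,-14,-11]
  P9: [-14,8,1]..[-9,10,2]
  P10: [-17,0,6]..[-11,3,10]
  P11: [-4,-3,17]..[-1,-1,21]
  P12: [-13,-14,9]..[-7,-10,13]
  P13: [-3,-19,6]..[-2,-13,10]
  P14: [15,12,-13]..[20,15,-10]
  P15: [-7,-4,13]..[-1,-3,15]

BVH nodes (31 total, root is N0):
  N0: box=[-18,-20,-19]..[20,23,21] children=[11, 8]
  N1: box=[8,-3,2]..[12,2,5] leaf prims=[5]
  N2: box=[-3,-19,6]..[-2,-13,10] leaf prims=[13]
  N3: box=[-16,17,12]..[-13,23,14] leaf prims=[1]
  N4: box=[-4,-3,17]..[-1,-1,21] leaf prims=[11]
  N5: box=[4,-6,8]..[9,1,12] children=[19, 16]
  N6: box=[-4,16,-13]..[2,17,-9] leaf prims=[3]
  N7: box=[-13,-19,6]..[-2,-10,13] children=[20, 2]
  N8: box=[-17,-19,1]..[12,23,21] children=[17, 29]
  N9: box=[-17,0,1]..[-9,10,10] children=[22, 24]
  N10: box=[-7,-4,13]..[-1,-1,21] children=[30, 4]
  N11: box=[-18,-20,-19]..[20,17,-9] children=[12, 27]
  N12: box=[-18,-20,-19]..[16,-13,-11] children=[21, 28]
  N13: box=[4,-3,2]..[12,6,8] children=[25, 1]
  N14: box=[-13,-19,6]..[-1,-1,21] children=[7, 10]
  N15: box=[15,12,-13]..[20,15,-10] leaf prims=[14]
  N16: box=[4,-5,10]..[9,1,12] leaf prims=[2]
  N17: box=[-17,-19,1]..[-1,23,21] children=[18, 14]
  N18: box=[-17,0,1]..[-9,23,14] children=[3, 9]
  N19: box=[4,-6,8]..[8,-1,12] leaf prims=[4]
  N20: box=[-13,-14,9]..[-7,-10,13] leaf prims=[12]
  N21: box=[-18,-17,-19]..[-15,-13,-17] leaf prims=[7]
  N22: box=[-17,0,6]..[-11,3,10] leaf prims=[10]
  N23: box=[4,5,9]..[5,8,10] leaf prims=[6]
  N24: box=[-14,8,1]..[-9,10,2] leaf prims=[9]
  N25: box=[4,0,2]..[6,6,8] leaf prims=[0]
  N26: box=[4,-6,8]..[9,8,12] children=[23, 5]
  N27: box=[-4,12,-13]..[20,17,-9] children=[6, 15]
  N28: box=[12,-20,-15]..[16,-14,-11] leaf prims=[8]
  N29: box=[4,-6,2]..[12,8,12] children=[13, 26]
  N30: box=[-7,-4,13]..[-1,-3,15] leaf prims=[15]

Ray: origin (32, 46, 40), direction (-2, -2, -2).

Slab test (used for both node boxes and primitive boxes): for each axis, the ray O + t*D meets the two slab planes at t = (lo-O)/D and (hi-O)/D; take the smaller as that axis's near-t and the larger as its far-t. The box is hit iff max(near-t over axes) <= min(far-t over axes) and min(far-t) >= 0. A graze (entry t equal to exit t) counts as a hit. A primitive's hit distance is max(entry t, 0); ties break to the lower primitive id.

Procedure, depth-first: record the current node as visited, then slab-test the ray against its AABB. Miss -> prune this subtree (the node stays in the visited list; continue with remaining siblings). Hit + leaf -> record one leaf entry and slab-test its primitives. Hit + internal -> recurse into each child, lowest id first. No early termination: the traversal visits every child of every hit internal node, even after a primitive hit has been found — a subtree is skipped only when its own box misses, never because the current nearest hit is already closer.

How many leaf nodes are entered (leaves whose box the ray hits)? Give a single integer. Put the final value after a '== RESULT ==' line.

Trace the traversal:
N0 x:[6,25] y:[23/2,33] z:[19/2,59/2] -> hit [23/2,25], descend [8, 11]
  N8 x:[10,49/2] y:[23/2,65/2] z:[19/2,39/2] -> hit [23/2,39/2], descend [17, 29]
    N17 x:[33/2,49/2] y:[23/2,65/2] z:[19/2,39/2] -> hit [33/2,39/2], descend [14, 18]
      N14 x:[33/2,45/2] y:[47/2,65/2] z:[19/2,17] -> miss, prune
      N18 x:[41/2,49/2] y:[23/2,23] z:[13,39/2] -> miss, prune
    N29 x:[10,14] y:[19,26] z:[14,19] -> miss, prune
  N11 x:[6,25] y:[29/2,33] z:[49/2,59/2] -> hit [49/2,25], descend [12, 27]
    N12 x:[8,25] y:[59/2,33] z:[51/2,59/2] -> miss, prune
    N27 x:[6,18] y:[29/2,17] z:[49/2,53/2] -> miss, prune

Summary -> nodes [0, 8, 17, 14, 18, 29, 11, 12, 27]; box-tests=9; leaf-entries=0; first=miss

== RESULT ==
0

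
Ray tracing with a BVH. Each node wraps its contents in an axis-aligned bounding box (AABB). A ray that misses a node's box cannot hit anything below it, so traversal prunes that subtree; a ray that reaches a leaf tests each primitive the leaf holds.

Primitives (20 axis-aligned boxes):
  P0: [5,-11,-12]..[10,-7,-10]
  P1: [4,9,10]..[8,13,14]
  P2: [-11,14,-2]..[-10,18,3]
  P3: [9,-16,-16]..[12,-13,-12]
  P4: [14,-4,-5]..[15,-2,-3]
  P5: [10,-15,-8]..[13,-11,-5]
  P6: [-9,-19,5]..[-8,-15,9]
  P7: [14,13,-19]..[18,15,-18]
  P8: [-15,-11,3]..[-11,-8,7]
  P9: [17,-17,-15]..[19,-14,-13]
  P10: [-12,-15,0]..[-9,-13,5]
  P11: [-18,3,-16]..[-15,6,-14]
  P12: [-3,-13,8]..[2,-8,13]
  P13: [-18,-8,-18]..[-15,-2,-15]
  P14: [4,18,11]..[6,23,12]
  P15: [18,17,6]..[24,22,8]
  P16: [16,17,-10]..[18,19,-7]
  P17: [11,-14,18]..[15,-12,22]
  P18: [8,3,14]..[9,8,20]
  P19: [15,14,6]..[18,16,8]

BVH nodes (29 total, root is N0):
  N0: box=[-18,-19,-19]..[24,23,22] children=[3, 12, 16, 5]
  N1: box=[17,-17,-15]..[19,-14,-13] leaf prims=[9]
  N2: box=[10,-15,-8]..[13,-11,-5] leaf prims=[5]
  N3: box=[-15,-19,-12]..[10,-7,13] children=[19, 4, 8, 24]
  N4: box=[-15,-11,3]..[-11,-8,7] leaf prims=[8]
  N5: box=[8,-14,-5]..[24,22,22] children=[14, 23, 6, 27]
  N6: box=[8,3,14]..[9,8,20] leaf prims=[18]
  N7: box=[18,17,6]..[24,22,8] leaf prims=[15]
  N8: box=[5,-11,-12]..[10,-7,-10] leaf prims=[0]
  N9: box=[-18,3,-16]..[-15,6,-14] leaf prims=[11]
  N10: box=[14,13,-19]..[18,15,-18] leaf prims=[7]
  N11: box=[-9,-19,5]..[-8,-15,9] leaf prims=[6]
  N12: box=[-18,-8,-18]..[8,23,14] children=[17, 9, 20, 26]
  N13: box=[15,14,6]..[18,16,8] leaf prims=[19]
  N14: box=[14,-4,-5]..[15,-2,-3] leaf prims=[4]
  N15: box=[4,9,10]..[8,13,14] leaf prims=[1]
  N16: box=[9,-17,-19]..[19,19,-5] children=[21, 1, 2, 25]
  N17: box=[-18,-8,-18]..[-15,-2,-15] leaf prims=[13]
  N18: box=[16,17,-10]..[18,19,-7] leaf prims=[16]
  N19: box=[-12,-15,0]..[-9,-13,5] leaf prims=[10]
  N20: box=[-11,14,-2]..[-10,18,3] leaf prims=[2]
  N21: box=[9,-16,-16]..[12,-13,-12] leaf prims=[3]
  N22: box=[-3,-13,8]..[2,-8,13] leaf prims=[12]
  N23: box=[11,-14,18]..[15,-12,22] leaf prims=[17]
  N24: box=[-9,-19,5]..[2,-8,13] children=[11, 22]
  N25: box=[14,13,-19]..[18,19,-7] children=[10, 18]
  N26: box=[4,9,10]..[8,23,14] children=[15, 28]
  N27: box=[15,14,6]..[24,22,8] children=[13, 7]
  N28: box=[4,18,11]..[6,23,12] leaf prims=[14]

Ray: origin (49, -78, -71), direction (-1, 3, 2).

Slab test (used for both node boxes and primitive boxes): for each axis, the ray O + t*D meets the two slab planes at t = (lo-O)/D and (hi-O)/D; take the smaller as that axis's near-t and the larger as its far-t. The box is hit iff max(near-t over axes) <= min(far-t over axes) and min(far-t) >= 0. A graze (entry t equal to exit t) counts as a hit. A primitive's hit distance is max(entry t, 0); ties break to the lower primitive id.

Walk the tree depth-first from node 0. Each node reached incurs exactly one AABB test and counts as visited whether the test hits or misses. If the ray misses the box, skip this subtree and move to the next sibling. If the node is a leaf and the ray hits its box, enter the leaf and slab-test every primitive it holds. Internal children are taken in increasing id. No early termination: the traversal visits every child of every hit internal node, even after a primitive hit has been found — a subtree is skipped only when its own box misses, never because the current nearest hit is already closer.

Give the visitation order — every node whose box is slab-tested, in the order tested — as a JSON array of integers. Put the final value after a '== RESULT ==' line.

Trace the traversal:
N0 x:[25,67] y:[59/3,101/3] z:[26,93/2] -> hit [26,101/3], descend [3, 5, 12, 16]
  N3 x:[39,64] y:[59/3,71/3] z:[59/2,42] -> miss, prune
  N5 x:[25,41] y:[64/3,100/3] z:[33,93/2] -> hit [33,100/3], descend [6, 14, 23, 27]
    N6 x:[40,41] y:[27,86/3] z:[85/2,91/2] -> miss, prune
    N14 x:[34,35] y:[74/3,76/3] z:[33,34] -> miss, prune
    N23 x:[34,38] y:[64/3,22] z:[89/2,93/2] -> miss, prune
    N27 x:[25,34] y:[92/3,100/3] z:[77/2,79/2] -> miss, prune
  N12 x:[41,67] y:[70/3,101/3] z:[53/2,85/2] -> miss, prune
  N16 x:[30,40] y:[61/3,97/3] z:[26,33] -> hit [30,97/3], descend [1, 2, 21, 25]
    N1 x:[30,32] y:[61/3,64/3] z:[28,29] -> miss, prune
    N2 x:[36,39] y:[21,67/3] z:[63/2,33] -> miss, prune
    N21 x:[37,40] y:[62/3,65/3] z:[55/2,59/2] -> miss, prune
    N25 x:[31,35] y:[91/3,97/3] z:[26,32] -> hit [31,32], descend [10, 18]
      N10 x:[31,35] y:[91/3,31] z:[26,53/2] -> miss, prune
      N18 x:[31,33] y:[95/3,97/3] z:[61/2,32] -> hit [95/3,32] leaf, test {P16@t=95/3}

15 AABB tests over nodes [0, 3, 5, 6, 14, 23, 27, 12, 16, 1, 2, 21, 25, 10, 18]; 1 leaf entered; closest P16.

== RESULT ==
[0, 3, 5, 6, 14, 23, 27, 12, 16, 1, 2, 21, 25, 10, 18]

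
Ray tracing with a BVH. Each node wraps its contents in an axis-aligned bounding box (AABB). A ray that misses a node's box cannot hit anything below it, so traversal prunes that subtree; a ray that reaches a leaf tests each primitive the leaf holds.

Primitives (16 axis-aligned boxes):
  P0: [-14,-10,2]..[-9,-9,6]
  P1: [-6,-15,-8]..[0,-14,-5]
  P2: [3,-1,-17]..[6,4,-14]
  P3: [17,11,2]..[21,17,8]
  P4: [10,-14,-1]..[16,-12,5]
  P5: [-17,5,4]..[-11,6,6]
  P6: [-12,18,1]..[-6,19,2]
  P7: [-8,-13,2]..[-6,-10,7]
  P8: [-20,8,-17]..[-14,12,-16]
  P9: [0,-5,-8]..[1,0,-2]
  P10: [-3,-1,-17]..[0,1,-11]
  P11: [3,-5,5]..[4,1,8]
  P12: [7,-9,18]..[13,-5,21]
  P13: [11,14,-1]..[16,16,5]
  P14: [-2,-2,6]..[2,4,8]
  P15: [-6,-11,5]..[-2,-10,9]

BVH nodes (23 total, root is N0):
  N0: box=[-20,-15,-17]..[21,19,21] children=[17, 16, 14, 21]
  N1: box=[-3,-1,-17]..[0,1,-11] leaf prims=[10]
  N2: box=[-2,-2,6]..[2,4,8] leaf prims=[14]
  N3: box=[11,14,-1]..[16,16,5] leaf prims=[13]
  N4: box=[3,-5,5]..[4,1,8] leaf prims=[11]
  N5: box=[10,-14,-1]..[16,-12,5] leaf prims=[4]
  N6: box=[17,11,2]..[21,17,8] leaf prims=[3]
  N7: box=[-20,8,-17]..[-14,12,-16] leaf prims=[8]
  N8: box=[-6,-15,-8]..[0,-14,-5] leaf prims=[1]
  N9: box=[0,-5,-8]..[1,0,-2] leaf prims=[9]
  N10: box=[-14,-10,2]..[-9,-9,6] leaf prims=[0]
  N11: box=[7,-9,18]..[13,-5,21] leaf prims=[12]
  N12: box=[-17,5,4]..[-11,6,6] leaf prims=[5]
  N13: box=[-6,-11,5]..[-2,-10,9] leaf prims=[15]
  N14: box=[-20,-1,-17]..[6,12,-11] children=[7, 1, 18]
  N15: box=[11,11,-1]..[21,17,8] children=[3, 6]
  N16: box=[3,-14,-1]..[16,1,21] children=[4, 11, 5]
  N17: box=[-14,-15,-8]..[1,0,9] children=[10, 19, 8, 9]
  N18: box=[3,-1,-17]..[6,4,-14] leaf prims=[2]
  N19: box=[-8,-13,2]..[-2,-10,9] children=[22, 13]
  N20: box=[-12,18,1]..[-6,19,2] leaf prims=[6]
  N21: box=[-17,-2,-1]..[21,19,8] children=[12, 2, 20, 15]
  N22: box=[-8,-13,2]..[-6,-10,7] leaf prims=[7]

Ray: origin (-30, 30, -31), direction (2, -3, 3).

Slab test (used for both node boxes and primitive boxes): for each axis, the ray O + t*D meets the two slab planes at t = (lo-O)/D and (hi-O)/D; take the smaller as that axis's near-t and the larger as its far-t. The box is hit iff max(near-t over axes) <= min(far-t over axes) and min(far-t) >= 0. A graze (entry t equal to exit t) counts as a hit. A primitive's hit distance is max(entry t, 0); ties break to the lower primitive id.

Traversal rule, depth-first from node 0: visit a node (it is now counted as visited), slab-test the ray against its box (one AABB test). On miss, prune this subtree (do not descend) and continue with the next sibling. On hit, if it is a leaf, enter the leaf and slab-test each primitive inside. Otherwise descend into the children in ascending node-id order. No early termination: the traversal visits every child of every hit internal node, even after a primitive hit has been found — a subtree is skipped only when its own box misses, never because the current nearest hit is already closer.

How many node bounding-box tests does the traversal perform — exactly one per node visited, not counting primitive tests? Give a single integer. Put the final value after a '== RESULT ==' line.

Traverse from the root:
N0 x:[5,51/2] y:[11/3,15] z:[14/3,52/3] -> hit [5,15], descend [14, 16, 17, 21]
  N14 x:[5,18] y:[6,31/3] z:[14/3,20/3] -> hit [6,20/3], descend [1, 7, 18]
    N1 x:[27/2,15] y:[29/3,31/3] z:[14/3,20/3] -> miss, prune
    N7 x:[5,8] y:[6,22/3] z:[14/3,5] -> miss, prune
    N18 x:[33/2,18] y:[26/3,31/3] z:[14/3,17/3] -> miss, prune
  N16 x:[33/2,23] y:[29/3,44/3] z:[10,52/3] -> miss, prune
  N17 x:[8,31/2] y:[10,15] z:[23/3,40/3] -> hit [10,40/3], descend [8, 9, 10, 19]
    N8 x:[12,15] y:[44/3,15] z:[23/3,26/3] -> miss, prune
    N9 x:[15,31/2] y:[10,35/3] z:[23/3,29/3] -> miss, prune
    N10 x:[8,21/2] y:[13,40/3] z:[11,37/3] -> miss, prune
    N19 x:[11,14] y:[40/3,43/3] z:[11,40/3] -> hit [40/3,40/3], descend [13, 22]
      N13 x:[12,14] y:[40/3,41/3] z:[12,40/3] -> hit [40/3,40/3] leaf, test {P15@t=40/3}
      N22 x:[11,12] y:[40/3,43/3] z:[11,38/3] -> miss, prune
  N21 x:[13/2,51/2] y:[11/3,32/3] z:[10,13] -> hit [10,32/3], descend [2, 12, 15, 20]
    N2 x:[14,16] y:[26/3,32/3] z:[37/3,13] -> miss, prune
    N12 x:[13/2,19/2] y:[8,25/3] z:[35/3,37/3] -> miss, prune
    N15 x:[41/2,51/2] y:[13/3,19/3] z:[10,13] -> miss, prune
    N20 x:[9,12] y:[11/3,4] z:[32/3,11] -> miss, prune

18 AABB tests over nodes [0, 14, 1, 7, 18, 16, 17, 8, 9, 10, 19, 13, 22, 21, 2, 12, 15, 20]; 1 leaf entered; closest P15.

== RESULT ==
18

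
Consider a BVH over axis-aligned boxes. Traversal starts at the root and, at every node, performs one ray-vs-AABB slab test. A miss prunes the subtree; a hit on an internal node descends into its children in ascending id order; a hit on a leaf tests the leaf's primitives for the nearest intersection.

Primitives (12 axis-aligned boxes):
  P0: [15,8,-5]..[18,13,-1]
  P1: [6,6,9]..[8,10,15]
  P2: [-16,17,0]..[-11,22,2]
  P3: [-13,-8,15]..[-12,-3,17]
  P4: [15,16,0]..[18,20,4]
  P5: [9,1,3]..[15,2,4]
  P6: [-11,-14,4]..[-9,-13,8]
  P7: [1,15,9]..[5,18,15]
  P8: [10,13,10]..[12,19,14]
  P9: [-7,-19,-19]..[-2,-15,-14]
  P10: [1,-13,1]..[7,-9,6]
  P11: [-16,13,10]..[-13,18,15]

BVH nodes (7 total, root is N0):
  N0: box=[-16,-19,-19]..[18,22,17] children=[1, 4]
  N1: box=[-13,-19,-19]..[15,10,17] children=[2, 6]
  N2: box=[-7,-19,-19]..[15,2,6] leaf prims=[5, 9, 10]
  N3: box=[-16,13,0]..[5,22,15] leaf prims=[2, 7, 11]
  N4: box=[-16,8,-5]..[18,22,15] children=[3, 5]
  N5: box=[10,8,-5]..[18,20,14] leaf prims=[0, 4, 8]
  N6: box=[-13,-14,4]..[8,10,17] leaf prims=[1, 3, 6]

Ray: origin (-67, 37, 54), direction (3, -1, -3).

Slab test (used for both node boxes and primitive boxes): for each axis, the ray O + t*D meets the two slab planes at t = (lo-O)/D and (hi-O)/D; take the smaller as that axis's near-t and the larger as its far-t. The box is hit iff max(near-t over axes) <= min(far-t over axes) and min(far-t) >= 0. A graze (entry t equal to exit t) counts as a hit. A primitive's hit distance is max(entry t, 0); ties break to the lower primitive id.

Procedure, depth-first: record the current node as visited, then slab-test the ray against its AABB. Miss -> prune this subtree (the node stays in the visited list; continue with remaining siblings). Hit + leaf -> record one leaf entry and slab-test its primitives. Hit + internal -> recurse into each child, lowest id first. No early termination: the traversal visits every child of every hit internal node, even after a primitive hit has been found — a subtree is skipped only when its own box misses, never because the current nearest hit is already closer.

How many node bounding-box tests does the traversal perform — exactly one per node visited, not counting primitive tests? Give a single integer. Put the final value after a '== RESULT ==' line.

Walk:
N0 x:[17,85/3] y:[15,56] z:[37/3,73/3] -> hit [17,73/3], descend [1, 4]
  N1 x:[18,82/3] y:[27,56] z:[37/3,73/3] -> miss, prune
  N4 x:[17,85/3] y:[15,29] z:[13,59/3] -> hit [17,59/3], descend [3, 5]
    N3 x:[17,24] y:[15,24] z:[13,18] -> hit [17,18] leaf, test {P2@t=52/3, P7(miss), P11(miss)}
    N5 x:[77/3,85/3] y:[17,29] z:[40/3,59/3] -> miss, prune

Visited [0, 1, 4, 3, 5]. Tests: 5 box, 1 leaf. Nearest: P2.

== RESULT ==
5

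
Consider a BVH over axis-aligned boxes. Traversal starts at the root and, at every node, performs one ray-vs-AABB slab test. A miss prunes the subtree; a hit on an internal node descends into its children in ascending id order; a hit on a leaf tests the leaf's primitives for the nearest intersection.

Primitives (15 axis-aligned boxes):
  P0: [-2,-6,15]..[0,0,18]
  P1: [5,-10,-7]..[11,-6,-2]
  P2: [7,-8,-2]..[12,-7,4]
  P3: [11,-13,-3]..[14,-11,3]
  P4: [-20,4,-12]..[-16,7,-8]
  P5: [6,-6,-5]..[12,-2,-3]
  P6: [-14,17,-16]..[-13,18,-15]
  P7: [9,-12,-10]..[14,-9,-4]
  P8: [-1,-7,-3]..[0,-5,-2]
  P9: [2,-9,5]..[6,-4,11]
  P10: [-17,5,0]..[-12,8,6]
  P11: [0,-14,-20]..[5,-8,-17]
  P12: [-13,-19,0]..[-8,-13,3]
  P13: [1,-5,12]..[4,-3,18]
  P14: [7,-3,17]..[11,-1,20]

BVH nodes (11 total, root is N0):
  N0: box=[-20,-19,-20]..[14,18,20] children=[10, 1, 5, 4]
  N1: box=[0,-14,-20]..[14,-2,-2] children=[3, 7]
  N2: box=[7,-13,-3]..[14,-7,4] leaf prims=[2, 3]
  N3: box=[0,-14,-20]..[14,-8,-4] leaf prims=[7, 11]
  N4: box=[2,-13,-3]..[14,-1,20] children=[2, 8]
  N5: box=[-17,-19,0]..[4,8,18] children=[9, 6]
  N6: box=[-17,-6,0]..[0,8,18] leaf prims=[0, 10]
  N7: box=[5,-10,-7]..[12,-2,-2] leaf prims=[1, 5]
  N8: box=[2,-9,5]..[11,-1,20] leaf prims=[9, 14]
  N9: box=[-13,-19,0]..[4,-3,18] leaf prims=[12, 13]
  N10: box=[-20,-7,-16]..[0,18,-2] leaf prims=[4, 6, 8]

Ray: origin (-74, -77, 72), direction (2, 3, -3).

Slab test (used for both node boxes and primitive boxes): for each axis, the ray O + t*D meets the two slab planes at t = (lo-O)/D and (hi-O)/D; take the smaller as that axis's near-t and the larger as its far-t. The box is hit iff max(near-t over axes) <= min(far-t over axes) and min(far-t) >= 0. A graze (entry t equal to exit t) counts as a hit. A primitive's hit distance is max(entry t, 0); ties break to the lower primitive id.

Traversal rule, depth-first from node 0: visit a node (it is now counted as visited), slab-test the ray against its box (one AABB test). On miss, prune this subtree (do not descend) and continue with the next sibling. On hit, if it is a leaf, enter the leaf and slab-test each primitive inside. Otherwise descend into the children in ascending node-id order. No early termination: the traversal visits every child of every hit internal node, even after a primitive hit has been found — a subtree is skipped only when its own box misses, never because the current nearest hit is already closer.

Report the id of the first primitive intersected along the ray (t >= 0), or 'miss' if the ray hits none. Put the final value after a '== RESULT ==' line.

Traverse from the root:
N0 x:[27,44] y:[58/3,95/3] z:[52/3,92/3] -> hit [27,92/3], descend [1, 4, 5, 10]
  N1 x:[37,44] y:[21,25] z:[74/3,92/3] -> miss, prune
  N4 x:[38,44] y:[64/3,76/3] z:[52/3,25] -> miss, prune
  N5 x:[57/2,39] y:[58/3,85/3] z:[18,24] -> miss, prune
  N10 x:[27,37] y:[70/3,95/3] z:[74/3,88/3] -> hit [27,88/3] leaf, test {P4@t=27, P6(miss), P8(miss)}

Visited [0, 1, 4, 5, 10]. Tests: 5 box, 1 leaf. Nearest: P4.

== RESULT ==
4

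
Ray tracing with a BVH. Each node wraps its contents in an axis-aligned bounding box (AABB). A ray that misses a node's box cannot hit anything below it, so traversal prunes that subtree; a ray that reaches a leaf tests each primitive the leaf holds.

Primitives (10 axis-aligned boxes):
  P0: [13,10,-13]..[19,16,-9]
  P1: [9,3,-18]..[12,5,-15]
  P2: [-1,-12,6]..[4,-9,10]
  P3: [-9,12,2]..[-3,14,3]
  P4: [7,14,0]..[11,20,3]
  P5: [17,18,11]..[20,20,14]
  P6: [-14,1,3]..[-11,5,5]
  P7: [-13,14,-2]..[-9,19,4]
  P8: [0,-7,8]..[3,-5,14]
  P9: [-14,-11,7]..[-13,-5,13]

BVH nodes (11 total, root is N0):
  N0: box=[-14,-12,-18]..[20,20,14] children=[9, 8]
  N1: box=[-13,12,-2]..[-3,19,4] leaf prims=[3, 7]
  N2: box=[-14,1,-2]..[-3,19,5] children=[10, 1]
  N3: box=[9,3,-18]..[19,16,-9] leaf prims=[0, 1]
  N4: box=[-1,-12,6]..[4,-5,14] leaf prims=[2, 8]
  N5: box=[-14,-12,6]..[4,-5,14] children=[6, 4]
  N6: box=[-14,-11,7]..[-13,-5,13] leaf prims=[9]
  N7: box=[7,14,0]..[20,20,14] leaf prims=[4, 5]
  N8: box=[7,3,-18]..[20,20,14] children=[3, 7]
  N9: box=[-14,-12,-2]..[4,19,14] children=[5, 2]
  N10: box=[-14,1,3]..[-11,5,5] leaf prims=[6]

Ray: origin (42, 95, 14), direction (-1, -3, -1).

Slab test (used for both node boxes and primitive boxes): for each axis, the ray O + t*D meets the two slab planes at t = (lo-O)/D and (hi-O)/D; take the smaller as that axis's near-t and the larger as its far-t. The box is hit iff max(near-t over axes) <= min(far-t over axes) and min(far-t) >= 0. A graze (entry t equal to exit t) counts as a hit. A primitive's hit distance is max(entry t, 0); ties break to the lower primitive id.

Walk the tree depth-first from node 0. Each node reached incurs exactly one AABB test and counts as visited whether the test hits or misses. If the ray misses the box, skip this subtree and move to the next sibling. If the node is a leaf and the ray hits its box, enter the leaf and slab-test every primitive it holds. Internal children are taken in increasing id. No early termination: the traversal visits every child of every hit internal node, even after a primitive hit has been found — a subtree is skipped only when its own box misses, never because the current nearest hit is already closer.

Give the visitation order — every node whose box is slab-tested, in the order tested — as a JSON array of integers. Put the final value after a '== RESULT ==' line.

Walk:
N0 x:[22,56] y:[25,107/3] z:[0,32] -> hit [25,32], descend [8, 9]
  N8 x:[22,35] y:[25,92/3] z:[0,32] -> hit [25,92/3], descend [3, 7]
    N3 x:[23,33] y:[79/3,92/3] z:[23,32] -> hit [79/3,92/3] leaf, test {P0@t=79/3, P1@t=30}
    N7 x:[22,35] y:[25,27] z:[0,14] -> miss, prune
  N9 x:[38,56] y:[76/3,107/3] z:[0,16] -> miss, prune

Summary -> nodes [0, 8, 3, 7, 9]; box-tests=5; leaf-entries=1; first=P0

== RESULT ==
[0, 8, 3, 7, 9]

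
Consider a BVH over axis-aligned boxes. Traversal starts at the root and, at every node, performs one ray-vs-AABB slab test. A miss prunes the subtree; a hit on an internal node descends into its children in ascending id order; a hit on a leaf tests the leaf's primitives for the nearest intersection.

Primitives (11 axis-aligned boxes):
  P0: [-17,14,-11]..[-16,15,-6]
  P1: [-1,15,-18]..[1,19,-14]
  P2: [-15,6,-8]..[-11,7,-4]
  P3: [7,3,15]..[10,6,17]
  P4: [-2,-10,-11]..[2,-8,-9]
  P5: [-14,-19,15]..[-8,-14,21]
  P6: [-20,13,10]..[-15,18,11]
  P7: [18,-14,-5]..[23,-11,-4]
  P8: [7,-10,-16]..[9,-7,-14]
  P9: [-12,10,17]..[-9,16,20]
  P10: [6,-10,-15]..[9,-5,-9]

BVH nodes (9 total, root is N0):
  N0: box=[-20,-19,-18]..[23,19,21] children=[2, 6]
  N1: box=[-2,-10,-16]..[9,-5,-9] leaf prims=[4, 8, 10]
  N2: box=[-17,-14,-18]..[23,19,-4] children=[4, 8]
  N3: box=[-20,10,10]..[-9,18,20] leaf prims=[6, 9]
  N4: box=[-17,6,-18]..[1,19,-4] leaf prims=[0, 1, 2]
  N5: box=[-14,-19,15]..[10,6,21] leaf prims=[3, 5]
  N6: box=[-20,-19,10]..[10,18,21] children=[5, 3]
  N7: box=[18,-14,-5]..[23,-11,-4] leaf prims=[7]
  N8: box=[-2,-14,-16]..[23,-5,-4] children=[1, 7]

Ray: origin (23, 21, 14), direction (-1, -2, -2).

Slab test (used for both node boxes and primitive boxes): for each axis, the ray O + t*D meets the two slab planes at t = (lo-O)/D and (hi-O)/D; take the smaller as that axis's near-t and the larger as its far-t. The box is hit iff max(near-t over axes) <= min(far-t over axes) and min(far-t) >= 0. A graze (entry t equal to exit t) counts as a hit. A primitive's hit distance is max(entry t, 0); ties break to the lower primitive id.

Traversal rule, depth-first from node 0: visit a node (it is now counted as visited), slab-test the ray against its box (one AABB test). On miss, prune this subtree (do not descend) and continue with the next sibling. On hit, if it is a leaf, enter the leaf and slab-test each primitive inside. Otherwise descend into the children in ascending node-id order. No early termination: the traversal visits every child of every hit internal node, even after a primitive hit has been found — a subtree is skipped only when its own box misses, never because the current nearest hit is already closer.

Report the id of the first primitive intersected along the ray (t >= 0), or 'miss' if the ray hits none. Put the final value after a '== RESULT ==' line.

Walk:
N0 x:[0,43] y:[1,20] z:[-7/2,16] -> hit [1,16], descend [2, 6]
  N2 x:[0,40] y:[1,35/2] z:[9,16] -> hit [9,16], descend [4, 8]
    N4 x:[22,40] y:[1,15/2] z:[9,16] -> miss, prune
    N8 x:[0,25] y:[13,35/2] z:[9,15] -> hit [13,15], descend [1, 7]
      N1 x:[14,25] y:[13,31/2] z:[23/2,15] -> hit [14,15] leaf, test {P4(miss), P8@t=14, P10@t=14}
      N7 x:[0,5] y:[16,35/2] z:[9,19/2] -> miss, prune
  N6 x:[13,43] y:[3/2,20] z:[-7/2,2] -> miss, prune

Visited [0, 2, 4, 8, 1, 7, 6]. Tests: 7 box, 1 leaf. Nearest: P8.

== RESULT ==
8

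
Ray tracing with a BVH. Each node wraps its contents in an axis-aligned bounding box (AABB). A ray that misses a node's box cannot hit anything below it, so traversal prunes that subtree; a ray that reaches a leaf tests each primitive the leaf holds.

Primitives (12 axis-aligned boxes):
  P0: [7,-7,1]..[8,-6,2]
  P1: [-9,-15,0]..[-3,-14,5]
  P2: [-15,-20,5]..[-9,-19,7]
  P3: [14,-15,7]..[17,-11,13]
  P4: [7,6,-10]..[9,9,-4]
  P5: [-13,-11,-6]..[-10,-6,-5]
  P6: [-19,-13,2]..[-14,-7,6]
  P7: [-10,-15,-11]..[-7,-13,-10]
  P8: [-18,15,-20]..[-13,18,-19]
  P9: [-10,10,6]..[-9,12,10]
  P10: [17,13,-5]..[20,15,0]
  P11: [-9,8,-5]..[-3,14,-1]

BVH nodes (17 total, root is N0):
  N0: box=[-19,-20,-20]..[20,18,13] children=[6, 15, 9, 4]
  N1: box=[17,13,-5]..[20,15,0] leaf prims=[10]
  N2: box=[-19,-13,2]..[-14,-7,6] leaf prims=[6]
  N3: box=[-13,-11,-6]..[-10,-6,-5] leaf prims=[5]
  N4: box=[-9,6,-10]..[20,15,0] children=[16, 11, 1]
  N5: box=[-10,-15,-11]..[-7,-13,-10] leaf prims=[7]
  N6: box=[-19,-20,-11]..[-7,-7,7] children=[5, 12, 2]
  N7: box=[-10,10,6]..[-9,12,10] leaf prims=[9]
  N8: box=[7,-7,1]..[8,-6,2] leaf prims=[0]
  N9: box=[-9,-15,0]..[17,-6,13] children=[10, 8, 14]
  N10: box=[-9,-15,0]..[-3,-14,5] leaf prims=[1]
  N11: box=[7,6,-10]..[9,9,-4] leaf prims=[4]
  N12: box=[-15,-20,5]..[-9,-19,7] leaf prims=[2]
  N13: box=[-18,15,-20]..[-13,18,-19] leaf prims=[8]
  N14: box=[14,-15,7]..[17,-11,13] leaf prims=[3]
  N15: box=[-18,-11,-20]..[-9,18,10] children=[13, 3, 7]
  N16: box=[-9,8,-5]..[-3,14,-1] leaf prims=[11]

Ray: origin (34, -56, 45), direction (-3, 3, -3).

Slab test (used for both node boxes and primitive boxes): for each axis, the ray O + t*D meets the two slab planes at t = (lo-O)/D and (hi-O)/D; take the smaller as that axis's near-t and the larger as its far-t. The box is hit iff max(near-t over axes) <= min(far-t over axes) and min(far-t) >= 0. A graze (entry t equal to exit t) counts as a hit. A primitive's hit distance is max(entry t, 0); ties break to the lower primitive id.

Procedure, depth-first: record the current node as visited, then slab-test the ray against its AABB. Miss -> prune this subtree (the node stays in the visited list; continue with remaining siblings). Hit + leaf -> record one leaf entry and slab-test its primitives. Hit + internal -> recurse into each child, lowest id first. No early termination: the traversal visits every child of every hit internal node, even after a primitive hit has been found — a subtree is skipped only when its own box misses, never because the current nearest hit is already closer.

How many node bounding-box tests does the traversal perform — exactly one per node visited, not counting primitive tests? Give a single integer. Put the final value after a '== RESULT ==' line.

Walk:
N0 x:[14/3,53/3] y:[12,74/3] z:[32/3,65/3] -> hit [12,53/3], descend [4, 6, 9, 15]
  N4 x:[14/3,43/3] y:[62/3,71/3] z:[15,55/3] -> miss, prune
  N6 x:[41/3,53/3] y:[12,49/3] z:[38/3,56/3] -> hit [41/3,49/3], descend [2, 5, 12]
    N2 x:[16,53/3] y:[43/3,49/3] z:[13,43/3] -> miss, prune
    N5 x:[41/3,44/3] y:[41/3,43/3] z:[55/3,56/3] -> miss, prune
    N12 x:[43/3,49/3] y:[12,37/3] z:[38/3,40/3] -> miss, prune
  N9 x:[17/3,43/3] y:[41/3,50/3] z:[32/3,15] -> hit [41/3,43/3], descend [8, 10, 14]
    N8 x:[26/3,9] y:[49/3,50/3] z:[43/3,44/3] -> miss, prune
    N10 x:[37/3,43/3] y:[41/3,14] z:[40/3,15] -> hit [41/3,14] leaf, test {P1@t=41/3}
    N14 x:[17/3,20/3] y:[41/3,15] z:[32/3,38/3] -> miss, prune
  N15 x:[43/3,52/3] y:[15,74/3] z:[35/3,65/3] -> hit [15,52/3], descend [3, 7, 13]
    N3 x:[44/3,47/3] y:[15,50/3] z:[50/3,17] -> miss, prune
    N7 x:[43/3,44/3] y:[22,68/3] z:[35/3,13] -> miss, prune
    N13 x:[47/3,52/3] y:[71/3,74/3] z:[64/3,65/3] -> miss, prune

14 AABB tests over nodes [0, 4, 6, 2, 5, 12, 9, 8, 10, 14, 15, 3, 7, 13]; 1 leaf entered; closest P1.

== RESULT ==
14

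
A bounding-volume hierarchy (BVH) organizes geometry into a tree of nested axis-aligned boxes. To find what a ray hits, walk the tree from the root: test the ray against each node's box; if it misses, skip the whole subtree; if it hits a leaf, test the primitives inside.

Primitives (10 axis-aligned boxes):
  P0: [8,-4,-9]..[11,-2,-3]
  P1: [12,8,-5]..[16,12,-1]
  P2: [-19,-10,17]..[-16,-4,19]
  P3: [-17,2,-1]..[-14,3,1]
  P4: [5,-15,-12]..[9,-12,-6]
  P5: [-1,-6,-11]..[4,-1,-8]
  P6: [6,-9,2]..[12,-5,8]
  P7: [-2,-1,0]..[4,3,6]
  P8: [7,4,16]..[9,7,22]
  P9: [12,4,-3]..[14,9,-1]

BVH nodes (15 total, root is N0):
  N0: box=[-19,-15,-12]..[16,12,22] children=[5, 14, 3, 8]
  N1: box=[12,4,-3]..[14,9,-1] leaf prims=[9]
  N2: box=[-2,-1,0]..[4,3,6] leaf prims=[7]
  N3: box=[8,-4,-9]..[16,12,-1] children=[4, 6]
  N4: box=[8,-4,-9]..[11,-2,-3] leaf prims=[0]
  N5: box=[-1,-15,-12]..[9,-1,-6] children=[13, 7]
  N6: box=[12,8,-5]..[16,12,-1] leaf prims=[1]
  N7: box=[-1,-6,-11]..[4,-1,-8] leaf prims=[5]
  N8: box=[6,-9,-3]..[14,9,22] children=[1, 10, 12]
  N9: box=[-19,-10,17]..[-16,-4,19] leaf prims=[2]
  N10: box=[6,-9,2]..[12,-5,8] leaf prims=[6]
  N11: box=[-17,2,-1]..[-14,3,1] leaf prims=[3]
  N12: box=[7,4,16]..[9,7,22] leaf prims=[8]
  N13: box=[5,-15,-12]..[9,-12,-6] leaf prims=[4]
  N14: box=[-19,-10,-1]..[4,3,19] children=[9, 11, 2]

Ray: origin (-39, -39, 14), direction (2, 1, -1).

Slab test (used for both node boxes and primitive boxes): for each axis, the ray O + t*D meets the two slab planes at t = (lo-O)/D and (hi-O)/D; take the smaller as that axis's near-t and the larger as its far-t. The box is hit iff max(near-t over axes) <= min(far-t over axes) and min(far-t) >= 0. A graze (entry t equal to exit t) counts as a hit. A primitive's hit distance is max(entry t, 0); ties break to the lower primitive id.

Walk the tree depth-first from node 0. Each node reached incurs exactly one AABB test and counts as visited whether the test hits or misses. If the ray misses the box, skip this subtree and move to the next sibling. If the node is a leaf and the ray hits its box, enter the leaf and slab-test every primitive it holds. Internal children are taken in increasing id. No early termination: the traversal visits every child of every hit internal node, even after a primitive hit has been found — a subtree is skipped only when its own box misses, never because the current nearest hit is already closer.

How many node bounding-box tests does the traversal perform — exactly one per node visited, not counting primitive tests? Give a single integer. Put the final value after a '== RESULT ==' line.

Trace the traversal:
N0 x:[10,55/2] y:[24,51] z:[-8,26] -> hit [24,26], descend [3, 5, 8, 14]
  N3 x:[47/2,55/2] y:[35,51] z:[15,23] -> miss, prune
  N5 x:[19,24] y:[24,38] z:[20,26] -> hit [24,24], descend [7, 13]
    N7 x:[19,43/2] y:[33,38] z:[22,25] -> miss, prune
    N13 x:[22,24] y:[24,27] z:[20,26] -> hit [24,24] leaf, test {P4@t=24}
  N8 x:[45/2,53/2] y:[30,48] z:[-8,17] -> miss, prune
  N14 x:[10,43/2] y:[29,42] z:[-5,15] -> miss, prune

7 AABB tests over nodes [0, 3, 5, 7, 13, 8, 14]; 1 leaf entered; closest P4.

== RESULT ==
7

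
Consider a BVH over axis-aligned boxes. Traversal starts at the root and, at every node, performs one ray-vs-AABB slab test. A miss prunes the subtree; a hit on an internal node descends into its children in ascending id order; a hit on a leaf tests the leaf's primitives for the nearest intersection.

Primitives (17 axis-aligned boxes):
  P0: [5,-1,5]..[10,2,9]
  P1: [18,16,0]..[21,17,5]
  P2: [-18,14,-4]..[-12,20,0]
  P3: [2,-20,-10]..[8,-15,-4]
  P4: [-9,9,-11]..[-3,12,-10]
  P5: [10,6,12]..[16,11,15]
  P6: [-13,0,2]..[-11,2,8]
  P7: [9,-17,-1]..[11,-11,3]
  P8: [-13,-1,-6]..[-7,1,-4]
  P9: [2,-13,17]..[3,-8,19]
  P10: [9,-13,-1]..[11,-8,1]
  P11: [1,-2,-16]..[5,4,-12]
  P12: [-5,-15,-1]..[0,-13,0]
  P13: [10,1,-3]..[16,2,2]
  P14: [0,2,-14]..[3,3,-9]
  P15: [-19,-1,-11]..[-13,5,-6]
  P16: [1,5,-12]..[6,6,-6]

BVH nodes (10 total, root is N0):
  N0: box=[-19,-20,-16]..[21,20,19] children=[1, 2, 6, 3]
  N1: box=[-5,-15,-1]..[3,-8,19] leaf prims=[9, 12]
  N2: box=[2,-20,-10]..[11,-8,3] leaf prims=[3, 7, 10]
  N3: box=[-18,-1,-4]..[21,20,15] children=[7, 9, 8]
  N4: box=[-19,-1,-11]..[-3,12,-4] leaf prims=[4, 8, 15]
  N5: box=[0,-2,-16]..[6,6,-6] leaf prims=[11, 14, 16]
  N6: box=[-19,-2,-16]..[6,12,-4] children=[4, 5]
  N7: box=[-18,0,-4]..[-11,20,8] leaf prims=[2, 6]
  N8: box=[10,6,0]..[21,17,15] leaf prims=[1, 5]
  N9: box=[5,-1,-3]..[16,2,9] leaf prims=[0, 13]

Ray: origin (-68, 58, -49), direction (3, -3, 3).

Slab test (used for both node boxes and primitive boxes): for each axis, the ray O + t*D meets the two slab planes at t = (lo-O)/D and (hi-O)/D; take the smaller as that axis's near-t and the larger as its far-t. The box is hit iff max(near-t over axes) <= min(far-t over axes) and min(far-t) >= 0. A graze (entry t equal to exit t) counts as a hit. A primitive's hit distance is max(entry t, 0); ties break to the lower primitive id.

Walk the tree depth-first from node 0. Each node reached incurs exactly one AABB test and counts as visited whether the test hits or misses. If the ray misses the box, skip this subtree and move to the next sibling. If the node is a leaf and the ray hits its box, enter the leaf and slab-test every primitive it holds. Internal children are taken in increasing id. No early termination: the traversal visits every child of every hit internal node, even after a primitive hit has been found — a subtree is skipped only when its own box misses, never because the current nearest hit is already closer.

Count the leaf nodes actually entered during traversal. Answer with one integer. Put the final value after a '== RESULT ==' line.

Trace the traversal:
N0 x:[49/3,89/3] y:[38/3,26] z:[11,68/3] -> hit [49/3,68/3], descend [1, 2, 3, 6]
  N1 x:[21,71/3] y:[22,73/3] z:[16,68/3] -> hit [22,68/3] leaf, test {P9(miss), P12(miss)}
  N2 x:[70/3,79/3] y:[22,26] z:[13,52/3] -> miss, prune
  N3 x:[50/3,89/3] y:[38/3,59/3] z:[15,64/3] -> hit [50/3,59/3], descend [7, 8, 9]
    N7 x:[50/3,19] y:[38/3,58/3] z:[15,19] -> hit [50/3,19] leaf, test {P2(miss), P6@t=56/3}
    N8 x:[26,89/3] y:[41/3,52/3] z:[49/3,64/3] -> miss, prune
    N9 x:[73/3,28] y:[56/3,59/3] z:[46/3,58/3] -> miss, prune
  N6 x:[49/3,74/3] y:[46/3,20] z:[11,15] -> miss, prune

Summary -> nodes [0, 1, 2, 3, 7, 8, 9, 6]; box-tests=8; leaf-entries=2; first=P6

== RESULT ==
2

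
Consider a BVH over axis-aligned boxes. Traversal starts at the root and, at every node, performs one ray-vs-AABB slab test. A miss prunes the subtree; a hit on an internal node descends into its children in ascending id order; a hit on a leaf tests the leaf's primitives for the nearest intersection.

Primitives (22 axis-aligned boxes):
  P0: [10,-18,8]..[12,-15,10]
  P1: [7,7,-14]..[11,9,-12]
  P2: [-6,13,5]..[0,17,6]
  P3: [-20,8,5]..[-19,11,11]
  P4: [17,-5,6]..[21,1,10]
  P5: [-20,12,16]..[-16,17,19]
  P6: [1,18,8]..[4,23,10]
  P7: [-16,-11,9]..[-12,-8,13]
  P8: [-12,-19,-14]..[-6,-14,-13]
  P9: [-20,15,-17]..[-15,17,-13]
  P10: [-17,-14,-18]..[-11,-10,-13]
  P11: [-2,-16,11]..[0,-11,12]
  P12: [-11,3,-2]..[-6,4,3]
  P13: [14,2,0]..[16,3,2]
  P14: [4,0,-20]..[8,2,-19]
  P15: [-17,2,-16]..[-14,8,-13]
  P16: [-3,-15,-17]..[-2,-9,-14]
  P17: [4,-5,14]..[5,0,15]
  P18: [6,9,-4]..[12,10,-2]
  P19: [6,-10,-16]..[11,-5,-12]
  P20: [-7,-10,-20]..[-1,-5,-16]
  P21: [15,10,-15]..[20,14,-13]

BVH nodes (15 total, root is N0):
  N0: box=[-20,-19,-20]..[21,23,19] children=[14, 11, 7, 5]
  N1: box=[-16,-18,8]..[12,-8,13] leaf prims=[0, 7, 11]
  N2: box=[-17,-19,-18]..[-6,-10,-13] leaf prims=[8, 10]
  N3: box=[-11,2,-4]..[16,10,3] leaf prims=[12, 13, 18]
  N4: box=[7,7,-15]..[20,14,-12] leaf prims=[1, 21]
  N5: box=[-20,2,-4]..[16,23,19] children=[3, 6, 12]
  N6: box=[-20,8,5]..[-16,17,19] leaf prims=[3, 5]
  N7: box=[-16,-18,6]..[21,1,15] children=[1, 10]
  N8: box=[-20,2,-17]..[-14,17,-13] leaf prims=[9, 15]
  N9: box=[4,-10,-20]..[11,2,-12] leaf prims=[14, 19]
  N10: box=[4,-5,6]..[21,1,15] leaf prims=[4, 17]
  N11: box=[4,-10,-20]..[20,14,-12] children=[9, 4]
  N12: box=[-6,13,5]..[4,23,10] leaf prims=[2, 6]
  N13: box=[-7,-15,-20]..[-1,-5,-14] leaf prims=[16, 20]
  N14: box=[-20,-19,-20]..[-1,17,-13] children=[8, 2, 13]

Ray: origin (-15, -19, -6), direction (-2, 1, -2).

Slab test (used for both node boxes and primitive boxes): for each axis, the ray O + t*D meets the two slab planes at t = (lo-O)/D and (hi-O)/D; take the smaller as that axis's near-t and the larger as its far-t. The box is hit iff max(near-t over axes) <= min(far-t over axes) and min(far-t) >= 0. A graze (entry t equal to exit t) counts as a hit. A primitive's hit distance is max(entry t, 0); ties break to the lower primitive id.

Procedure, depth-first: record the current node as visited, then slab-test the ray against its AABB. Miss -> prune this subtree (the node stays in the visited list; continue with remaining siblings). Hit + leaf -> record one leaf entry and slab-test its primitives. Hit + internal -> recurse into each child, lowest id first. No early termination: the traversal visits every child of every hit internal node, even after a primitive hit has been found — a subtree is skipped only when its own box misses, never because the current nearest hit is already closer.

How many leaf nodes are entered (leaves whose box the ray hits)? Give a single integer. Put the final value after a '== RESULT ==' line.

Walk:
N0 x:[-18,5/2] y:[0,42] z:[-25/2,7] -> hit [0,5/2], descend [5, 7, 11, 14]
  N5 x:[-31/2,5/2] y:[21,42] z:[-25/2,-1] -> miss, prune
  N7 x:[-18,1/2] y:[1,20] z:[-21/2,-6] -> miss, prune
  N11 x:[-35/2,-19/2] y:[9,33] z:[3,7] -> miss, prune
  N14 x:[-7,5/2] y:[0,36] z:[7/2,7] -> miss, prune

Visited [0, 5, 7, 11, 14]. Tests: 5 box, 0 leaf. Nearest: miss.

== RESULT ==
0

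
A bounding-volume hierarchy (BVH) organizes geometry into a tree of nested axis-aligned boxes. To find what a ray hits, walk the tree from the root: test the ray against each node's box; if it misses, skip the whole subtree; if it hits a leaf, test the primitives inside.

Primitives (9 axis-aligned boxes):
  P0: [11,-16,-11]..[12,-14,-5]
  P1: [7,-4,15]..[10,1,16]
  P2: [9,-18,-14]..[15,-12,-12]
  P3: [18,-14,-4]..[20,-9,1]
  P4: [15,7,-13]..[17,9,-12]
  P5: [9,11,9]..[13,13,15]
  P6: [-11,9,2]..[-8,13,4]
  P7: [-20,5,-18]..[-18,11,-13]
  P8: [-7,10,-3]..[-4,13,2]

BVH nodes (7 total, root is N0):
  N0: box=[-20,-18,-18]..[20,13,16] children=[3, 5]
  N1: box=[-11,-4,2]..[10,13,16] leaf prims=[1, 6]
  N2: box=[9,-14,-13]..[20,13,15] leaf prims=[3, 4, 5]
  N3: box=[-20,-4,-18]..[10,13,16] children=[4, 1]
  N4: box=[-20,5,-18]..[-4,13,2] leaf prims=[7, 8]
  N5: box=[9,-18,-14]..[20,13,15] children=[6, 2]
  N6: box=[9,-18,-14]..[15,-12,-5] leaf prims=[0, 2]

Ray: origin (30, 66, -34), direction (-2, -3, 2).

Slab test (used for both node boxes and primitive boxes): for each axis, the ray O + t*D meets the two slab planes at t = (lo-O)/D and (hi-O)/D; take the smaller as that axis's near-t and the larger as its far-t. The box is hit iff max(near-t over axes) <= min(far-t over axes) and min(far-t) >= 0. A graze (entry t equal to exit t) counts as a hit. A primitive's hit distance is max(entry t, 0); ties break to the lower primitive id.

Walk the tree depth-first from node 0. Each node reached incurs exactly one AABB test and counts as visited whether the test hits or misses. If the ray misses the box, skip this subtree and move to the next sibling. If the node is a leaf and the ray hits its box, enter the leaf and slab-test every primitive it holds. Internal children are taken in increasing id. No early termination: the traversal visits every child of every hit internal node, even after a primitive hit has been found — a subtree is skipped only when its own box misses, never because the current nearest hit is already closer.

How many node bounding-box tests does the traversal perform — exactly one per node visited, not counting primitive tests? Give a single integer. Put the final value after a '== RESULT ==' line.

Traverse from the root:
N0 x:[5,25] y:[53/3,28] z:[8,25] -> hit [53/3,25], descend [3, 5]
  N3 x:[10,25] y:[53/3,70/3] z:[8,25] -> hit [53/3,70/3], descend [1, 4]
    N1 x:[10,41/2] y:[53/3,70/3] z:[18,25] -> hit [18,41/2] leaf, test {P1(miss), P6@t=19}
    N4 x:[17,25] y:[53/3,61/3] z:[8,18] -> hit [53/3,18] leaf, test {P7(miss), P8@t=53/3}
  N5 x:[5,21/2] y:[53/3,28] z:[10,49/2] -> miss, prune

order=[0, 3, 1, 4, 5]  |boxes|=5  |leaves|=2  hit=P8

== RESULT ==
5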